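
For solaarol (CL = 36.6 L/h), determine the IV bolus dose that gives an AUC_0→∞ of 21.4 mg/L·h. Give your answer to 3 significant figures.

Dose = 783 mg

Dose_iv = CL × AUC_0→∞
     = 36.6 × 21.4 = 783.24 mg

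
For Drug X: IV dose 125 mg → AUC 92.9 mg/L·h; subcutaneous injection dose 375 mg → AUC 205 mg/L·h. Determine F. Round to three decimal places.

F = 0.736

F = (AUC_ev / D_ev) / (AUC_iv / D_iv)
  = (205/375) / (92.9/125)
  = 0.546667 / 0.7432 = 0.7356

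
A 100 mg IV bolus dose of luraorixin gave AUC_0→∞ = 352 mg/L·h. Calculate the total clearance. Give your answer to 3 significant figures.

CL = 0.284 L/h

CL = Dose_iv / AUC_0→∞
   = 100 / 352 = 0.284091 L/h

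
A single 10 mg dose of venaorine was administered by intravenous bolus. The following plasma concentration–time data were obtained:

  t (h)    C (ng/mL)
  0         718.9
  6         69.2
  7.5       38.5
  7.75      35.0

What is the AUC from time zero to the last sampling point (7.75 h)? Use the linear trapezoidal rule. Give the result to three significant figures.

AUC = 2450 ng/mL·h

Trapezoidal AUC_0→7.75:
  [0→6]: (718.9+69.2)/2 × 6 = 2364.3
  [6→7.5]: (69.2+38.5)/2 × 1.5 = 80.775
  [7.5→7.75]: (38.5+35.0)/2 × 0.25 = 9.1875
  Sum = 2454.2625 ng/mL·h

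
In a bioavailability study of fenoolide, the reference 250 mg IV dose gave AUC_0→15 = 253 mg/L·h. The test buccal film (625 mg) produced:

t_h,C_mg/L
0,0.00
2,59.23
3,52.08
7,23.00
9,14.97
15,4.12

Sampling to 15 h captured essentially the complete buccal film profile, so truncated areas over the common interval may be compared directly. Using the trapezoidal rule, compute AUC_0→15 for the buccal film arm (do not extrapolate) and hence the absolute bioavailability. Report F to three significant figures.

F = 0.570

Trapezoidal AUC_0→15 (buccal film):
  [0→2]: (0.00+59.23)/2 × 2 = 59.23
  [2→3]: (59.23+52.08)/2 × 1 = 55.655
  [3→7]: (52.08+23.00)/2 × 4 = 150.16
  [7→9]: (23.00+14.97)/2 × 2 = 37.97
  [9→15]: (14.97+4.12)/2 × 6 = 57.27
  Sum = 360.285 mg/L·h
F = (AUC_ev/D_ev)/(AUC_iv/D_iv) = (360.285/625)/(253/250) = 0.576456/1.012 = 0.5696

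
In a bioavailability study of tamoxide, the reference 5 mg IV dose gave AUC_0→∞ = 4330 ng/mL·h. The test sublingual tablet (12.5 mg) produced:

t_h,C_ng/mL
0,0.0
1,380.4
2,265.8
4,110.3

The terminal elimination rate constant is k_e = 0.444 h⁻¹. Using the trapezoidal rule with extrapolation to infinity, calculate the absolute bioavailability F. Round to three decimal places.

Trapezoidal AUC_0→4 (sublingual tablet):
  [0→1]: (0.0+380.4)/2 × 1 = 190.2
  [1→2]: (380.4+265.8)/2 × 1 = 323.1
  [2→4]: (265.8+110.3)/2 × 2 = 376.1
  Sum = 889.4 ng/mL·h
Tail: C_last/k_e = 110.3/0.444 = 248.423
AUC_0→∞ (sublingual tablet) = 889.4 + 248.423 = 1137.823 ng/mL·h
F = (AUC_ev/D_ev)/(AUC_iv/D_iv) = (1137.823/12.5)/(4330/5) = 91.02584/866 = 0.1051

F = 0.105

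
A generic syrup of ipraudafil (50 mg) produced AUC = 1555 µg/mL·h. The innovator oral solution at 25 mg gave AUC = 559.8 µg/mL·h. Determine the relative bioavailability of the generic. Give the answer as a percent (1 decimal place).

F_rel = (AUC_test/D_test) / (AUC_ref/D_ref)
      = (1555/50) / (559.8/25)
      = 31.1 / 22.392 = 1.3889 = 138.89%

F_rel = 138.9%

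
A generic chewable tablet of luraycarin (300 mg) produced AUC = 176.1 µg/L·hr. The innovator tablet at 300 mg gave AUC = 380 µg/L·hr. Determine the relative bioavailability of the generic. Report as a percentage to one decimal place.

F_rel = 46.3%

F_rel = (AUC_test/D_test) / (AUC_ref/D_ref)
      = (176.1/300) / (380/300)
      = 0.587 / 1.26667 = 0.4634 = 46.34%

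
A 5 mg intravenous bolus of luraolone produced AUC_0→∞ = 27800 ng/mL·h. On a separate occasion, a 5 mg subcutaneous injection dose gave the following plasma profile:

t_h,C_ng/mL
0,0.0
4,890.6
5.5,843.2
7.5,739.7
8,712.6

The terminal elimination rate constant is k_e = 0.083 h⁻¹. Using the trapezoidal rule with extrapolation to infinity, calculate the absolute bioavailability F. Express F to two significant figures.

F = 0.49

Trapezoidal AUC_0→8 (subcutaneous injection):
  [0→4]: (0.0+890.6)/2 × 4 = 1781.2
  [4→5.5]: (890.6+843.2)/2 × 1.5 = 1300.35
  [5.5→7.5]: (843.2+739.7)/2 × 2 = 1582.9
  [7.5→8]: (739.7+712.6)/2 × 0.5 = 363.075
  Sum = 5027.525 ng/mL·h
Tail: C_last/k_e = 712.6/0.083 = 8585.542
AUC_0→∞ (subcutaneous injection) = 5027.525 + 8585.542 = 13613.067 ng/mL·h
F = (AUC_ev/D_ev)/(AUC_iv/D_iv) = (13613.067/5)/(27800/5) = 2722.6134/5560 = 0.4897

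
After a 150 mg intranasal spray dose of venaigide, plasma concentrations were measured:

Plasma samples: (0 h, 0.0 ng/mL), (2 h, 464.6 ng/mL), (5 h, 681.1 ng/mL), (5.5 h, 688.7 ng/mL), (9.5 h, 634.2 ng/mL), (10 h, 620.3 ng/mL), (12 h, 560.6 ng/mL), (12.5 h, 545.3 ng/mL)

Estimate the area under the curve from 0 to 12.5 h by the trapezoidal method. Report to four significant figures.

Trapezoidal AUC_0→12.5:
  [0→2]: (0.0+464.6)/2 × 2 = 464.6
  [2→5]: (464.6+681.1)/2 × 3 = 1718.55
  [5→5.5]: (681.1+688.7)/2 × 0.5 = 342.45
  [5.5→9.5]: (688.7+634.2)/2 × 4 = 2645.8
  [9.5→10]: (634.2+620.3)/2 × 0.5 = 313.625
  [10→12]: (620.3+560.6)/2 × 2 = 1180.9
  [12→12.5]: (560.6+545.3)/2 × 0.5 = 276.475
  Sum = 6942.4 ng/mL·h

AUC = 6942 ng/mL·h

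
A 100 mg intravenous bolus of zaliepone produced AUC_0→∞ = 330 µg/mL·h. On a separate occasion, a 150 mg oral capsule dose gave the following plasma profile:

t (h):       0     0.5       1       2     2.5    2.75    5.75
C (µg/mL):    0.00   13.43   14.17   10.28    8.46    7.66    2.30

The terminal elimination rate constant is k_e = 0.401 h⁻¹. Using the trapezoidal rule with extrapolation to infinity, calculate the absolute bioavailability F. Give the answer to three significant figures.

F = 0.101

Trapezoidal AUC_0→5.75 (oral capsule):
  [0→0.5]: (0.00+13.43)/2 × 0.5 = 3.3575
  [0.5→1]: (13.43+14.17)/2 × 0.5 = 6.9
  [1→2]: (14.17+10.28)/2 × 1 = 12.225
  [2→2.5]: (10.28+8.46)/2 × 0.5 = 4.685
  [2.5→2.75]: (8.46+7.66)/2 × 0.25 = 2.015
  [2.75→5.75]: (7.66+2.30)/2 × 3 = 14.94
  Sum = 44.1225 µg/mL·h
Tail: C_last/k_e = 2.30/0.401 = 5.736
AUC_0→∞ (oral capsule) = 44.1225 + 5.736 = 49.8585 µg/mL·h
F = (AUC_ev/D_ev)/(AUC_iv/D_iv) = (49.8585/150)/(330/100) = 0.33239/3.3 = 0.1007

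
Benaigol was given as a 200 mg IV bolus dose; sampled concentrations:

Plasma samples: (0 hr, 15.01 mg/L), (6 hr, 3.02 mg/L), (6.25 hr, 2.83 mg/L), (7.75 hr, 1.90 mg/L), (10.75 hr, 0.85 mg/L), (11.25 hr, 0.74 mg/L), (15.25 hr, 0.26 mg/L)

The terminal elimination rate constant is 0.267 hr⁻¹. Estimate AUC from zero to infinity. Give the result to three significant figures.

AUC = 65.9 mg/L·hr

Trapezoidal AUC_0→15.25:
  [0→6]: (15.01+3.02)/2 × 6 = 54.09
  [6→6.25]: (3.02+2.83)/2 × 0.25 = 0.73125
  [6.25→7.75]: (2.83+1.90)/2 × 1.5 = 3.5475
  [7.75→10.75]: (1.90+0.85)/2 × 3 = 4.125
  [10.75→11.25]: (0.85+0.74)/2 × 0.5 = 0.3975
  [11.25→15.25]: (0.74+0.26)/2 × 4 = 2.0
  Sum = 64.89125 mg/L·hr
Extrapolated tail: C_last / k_e = 0.26 / 0.267 = 0.974
AUC_0→∞ = 64.89125 + 0.974 = 65.86525 mg/L·hr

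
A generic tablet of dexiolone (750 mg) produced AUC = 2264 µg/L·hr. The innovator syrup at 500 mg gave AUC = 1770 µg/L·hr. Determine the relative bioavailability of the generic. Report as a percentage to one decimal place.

F_rel = (AUC_test/D_test) / (AUC_ref/D_ref)
      = (2264/750) / (1770/500)
      = 3.01867 / 3.54 = 0.8527 = 85.27%

F_rel = 85.3%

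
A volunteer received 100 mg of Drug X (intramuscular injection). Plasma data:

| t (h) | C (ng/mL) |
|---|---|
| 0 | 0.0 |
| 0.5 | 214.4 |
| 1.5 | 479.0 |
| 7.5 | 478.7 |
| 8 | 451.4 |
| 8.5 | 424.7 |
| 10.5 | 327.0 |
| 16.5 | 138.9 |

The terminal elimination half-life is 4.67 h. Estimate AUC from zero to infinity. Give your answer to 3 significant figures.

Trapezoidal AUC_0→16.5:
  [0→0.5]: (0.0+214.4)/2 × 0.5 = 53.6
  [0.5→1.5]: (214.4+479.0)/2 × 1 = 346.7
  [1.5→7.5]: (479.0+478.7)/2 × 6 = 2873.1
  [7.5→8]: (478.7+451.4)/2 × 0.5 = 232.525
  [8→8.5]: (451.4+424.7)/2 × 0.5 = 219.025
  [8.5→10.5]: (424.7+327.0)/2 × 2 = 751.7
  [10.5→16.5]: (327.0+138.9)/2 × 6 = 1397.7
  Sum = 5874.35 ng/mL·h
k_e = ln2 / t½ = 0.693147 / 4.67 = 0.1484 h^-1
Extrapolated tail: C_last / k_e = 138.9 / 0.1484 = 935.984
AUC_0→∞ = 5874.35 + 935.984 = 6810.334 ng/mL·h

AUC = 6810 ng/mL·h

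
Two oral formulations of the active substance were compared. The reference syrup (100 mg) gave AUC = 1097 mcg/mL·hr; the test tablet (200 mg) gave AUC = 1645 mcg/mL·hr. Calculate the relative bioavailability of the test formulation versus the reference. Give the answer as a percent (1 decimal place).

F_rel = 75.0%

F_rel = (AUC_test/D_test) / (AUC_ref/D_ref)
      = (1645/200) / (1097/100)
      = 8.225 / 10.97 = 0.7498 = 74.98%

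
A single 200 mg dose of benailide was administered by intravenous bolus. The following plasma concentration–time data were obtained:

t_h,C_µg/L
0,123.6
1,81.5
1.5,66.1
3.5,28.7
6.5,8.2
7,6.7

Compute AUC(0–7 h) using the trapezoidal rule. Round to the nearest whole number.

AUC = 293 µg/L·h

Trapezoidal AUC_0→7:
  [0→1]: (123.6+81.5)/2 × 1 = 102.55
  [1→1.5]: (81.5+66.1)/2 × 0.5 = 36.9
  [1.5→3.5]: (66.1+28.7)/2 × 2 = 94.8
  [3.5→6.5]: (28.7+8.2)/2 × 3 = 55.35
  [6.5→7]: (8.2+6.7)/2 × 0.5 = 3.725
  Sum = 293.325 µg/L·h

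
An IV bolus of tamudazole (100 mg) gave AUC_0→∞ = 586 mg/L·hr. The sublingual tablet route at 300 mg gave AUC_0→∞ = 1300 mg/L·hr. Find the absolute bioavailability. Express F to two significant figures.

F = 0.74

F = (AUC_ev / D_ev) / (AUC_iv / D_iv)
  = (1300/300) / (586/100)
  = 4.33333 / 5.86 = 0.7395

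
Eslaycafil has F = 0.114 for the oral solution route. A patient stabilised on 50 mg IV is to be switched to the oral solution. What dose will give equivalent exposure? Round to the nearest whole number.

D_oral = 439 mg

For equal systemic exposure: F × D_ev = D_iv
D_ev = D_iv / F = 50 / 0.114 = 438.596 mg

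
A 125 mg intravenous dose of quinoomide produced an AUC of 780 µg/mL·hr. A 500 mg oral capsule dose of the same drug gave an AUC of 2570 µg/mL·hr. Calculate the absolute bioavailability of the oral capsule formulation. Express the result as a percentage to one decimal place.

F = (AUC_ev / D_ev) / (AUC_iv / D_iv)
  = (2570/500) / (780/125)
  = 5.14 / 6.24 = 0.8237
  = 82.37%

F = 82.4%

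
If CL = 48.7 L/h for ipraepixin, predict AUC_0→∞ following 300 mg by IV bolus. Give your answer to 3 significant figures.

AUC = 6.16 mg/L·h

AUC_0→∞ = Dose_iv / CL
        = 300 / 48.7 = 6.16016 mg/L·h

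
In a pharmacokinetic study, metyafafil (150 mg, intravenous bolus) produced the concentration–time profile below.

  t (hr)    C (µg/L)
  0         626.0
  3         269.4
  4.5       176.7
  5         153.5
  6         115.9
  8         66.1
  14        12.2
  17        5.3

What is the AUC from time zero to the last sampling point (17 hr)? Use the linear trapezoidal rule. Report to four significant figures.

Trapezoidal AUC_0→17:
  [0→3]: (626.0+269.4)/2 × 3 = 1343.1
  [3→4.5]: (269.4+176.7)/2 × 1.5 = 334.575
  [4.5→5]: (176.7+153.5)/2 × 0.5 = 82.55
  [5→6]: (153.5+115.9)/2 × 1 = 134.7
  [6→8]: (115.9+66.1)/2 × 2 = 182.0
  [8→14]: (66.1+12.2)/2 × 6 = 234.9
  [14→17]: (12.2+5.3)/2 × 3 = 26.25
  Sum = 2338.075 µg/L·hr

AUC = 2338 µg/L·hr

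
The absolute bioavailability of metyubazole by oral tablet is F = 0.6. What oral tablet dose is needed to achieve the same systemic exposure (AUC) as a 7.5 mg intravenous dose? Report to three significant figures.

For equal systemic exposure: F × D_ev = D_iv
D_ev = D_iv / F = 7.5 / 0.6 = 12.5 mg

D_oral = 12.5 mg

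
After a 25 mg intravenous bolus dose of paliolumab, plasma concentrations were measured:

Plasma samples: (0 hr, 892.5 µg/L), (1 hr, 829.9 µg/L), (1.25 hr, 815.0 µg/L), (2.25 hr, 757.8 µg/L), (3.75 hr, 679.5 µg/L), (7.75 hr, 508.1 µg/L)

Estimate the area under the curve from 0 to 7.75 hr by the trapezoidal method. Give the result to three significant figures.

AUC = 5310 µg/L·hr

Trapezoidal AUC_0→7.75:
  [0→1]: (892.5+829.9)/2 × 1 = 861.2
  [1→1.25]: (829.9+815.0)/2 × 0.25 = 205.6125
  [1.25→2.25]: (815.0+757.8)/2 × 1 = 786.4
  [2.25→3.75]: (757.8+679.5)/2 × 1.5 = 1077.975
  [3.75→7.75]: (679.5+508.1)/2 × 4 = 2375.2
  Sum = 5306.3875 µg/L·hr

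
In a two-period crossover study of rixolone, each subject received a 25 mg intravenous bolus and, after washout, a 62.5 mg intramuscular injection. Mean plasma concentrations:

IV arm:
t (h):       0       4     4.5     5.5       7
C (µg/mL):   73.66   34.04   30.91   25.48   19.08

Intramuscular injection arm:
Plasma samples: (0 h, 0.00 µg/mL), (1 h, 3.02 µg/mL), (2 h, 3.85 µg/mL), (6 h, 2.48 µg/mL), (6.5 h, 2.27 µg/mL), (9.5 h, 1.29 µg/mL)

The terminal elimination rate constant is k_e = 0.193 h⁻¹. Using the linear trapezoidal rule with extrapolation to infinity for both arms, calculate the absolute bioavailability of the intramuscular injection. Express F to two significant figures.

Trapezoidal AUC_0→7 (IV):
  [0→4]: (73.66+34.04)/2 × 4 = 215.4
  [4→4.5]: (34.04+30.91)/2 × 0.5 = 16.2375
  [4.5→5.5]: (30.91+25.48)/2 × 1 = 28.195
  [5.5→7]: (25.48+19.08)/2 × 1.5 = 33.42
  Sum = 293.2525 µg/mL·h
IV tail: 19.08/0.193 = 98.860; AUC_iv,0→∞ = 293.2525 + 98.860 = 392.1125 µg/mL·h
Trapezoidal AUC_0→9.5 (intramuscular injection):
  [0→1]: (0.00+3.02)/2 × 1 = 1.51
  [1→2]: (3.02+3.85)/2 × 1 = 3.435
  [2→6]: (3.85+2.48)/2 × 4 = 12.66
  [6→6.5]: (2.48+2.27)/2 × 0.5 = 1.1875
  [6.5→9.5]: (2.27+1.29)/2 × 3 = 5.34
  Sum = 24.1325 µg/mL·h
intramuscular injection tail: 1.29/0.193 = 6.684; AUC_ev,0→∞ = 24.1325 + 6.684 = 30.8165 µg/mL·h
F = (AUC_ev/D_ev)/(AUC_iv/D_iv) = (30.8165/62.5)/(392.1125/25) = 0.493064/15.6845 = 0.0314

F = 0.031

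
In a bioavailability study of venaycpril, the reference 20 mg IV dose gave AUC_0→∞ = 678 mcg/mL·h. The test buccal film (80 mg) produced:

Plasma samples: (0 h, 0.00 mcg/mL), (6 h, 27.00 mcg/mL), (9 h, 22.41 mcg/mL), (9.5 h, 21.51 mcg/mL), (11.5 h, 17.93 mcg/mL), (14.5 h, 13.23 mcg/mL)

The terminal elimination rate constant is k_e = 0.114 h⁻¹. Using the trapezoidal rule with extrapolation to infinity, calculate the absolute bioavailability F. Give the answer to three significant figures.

F = 0.136

Trapezoidal AUC_0→14.5 (buccal film):
  [0→6]: (0.00+27.00)/2 × 6 = 81.0
  [6→9]: (27.00+22.41)/2 × 3 = 74.115
  [9→9.5]: (22.41+21.51)/2 × 0.5 = 10.98
  [9.5→11.5]: (21.51+17.93)/2 × 2 = 39.44
  [11.5→14.5]: (17.93+13.23)/2 × 3 = 46.74
  Sum = 252.275 mcg/mL·h
Tail: C_last/k_e = 13.23/0.114 = 116.053
AUC_0→∞ (buccal film) = 252.275 + 116.053 = 368.328 mcg/mL·h
F = (AUC_ev/D_ev)/(AUC_iv/D_iv) = (368.328/80)/(678/20) = 4.6041/33.9 = 0.1358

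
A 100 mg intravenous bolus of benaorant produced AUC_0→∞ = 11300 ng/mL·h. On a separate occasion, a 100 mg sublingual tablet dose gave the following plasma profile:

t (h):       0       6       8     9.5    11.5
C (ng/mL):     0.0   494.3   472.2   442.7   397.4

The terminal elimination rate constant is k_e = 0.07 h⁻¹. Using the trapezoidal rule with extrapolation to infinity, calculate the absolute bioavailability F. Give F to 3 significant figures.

F = 0.854

Trapezoidal AUC_0→11.5 (sublingual tablet):
  [0→6]: (0.0+494.3)/2 × 6 = 1482.9
  [6→8]: (494.3+472.2)/2 × 2 = 966.5
  [8→9.5]: (472.2+442.7)/2 × 1.5 = 686.175
  [9.5→11.5]: (442.7+397.4)/2 × 2 = 840.1
  Sum = 3975.675 ng/mL·h
Tail: C_last/k_e = 397.4/0.07 = 5677.143
AUC_0→∞ (sublingual tablet) = 3975.675 + 5677.143 = 9652.818 ng/mL·h
F = (AUC_ev/D_ev)/(AUC_iv/D_iv) = (9652.818/100)/(11300/100) = 96.52818/113 = 0.8542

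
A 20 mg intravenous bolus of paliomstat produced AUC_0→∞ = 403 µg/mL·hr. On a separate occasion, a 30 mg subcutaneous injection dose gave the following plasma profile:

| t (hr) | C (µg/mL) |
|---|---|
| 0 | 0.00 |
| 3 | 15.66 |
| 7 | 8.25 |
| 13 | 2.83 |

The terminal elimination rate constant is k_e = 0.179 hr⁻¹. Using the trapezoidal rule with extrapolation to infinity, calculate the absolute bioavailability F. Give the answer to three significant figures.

Trapezoidal AUC_0→13 (subcutaneous injection):
  [0→3]: (0.00+15.66)/2 × 3 = 23.49
  [3→7]: (15.66+8.25)/2 × 4 = 47.82
  [7→13]: (8.25+2.83)/2 × 6 = 33.24
  Sum = 104.55 µg/mL·hr
Tail: C_last/k_e = 2.83/0.179 = 15.810
AUC_0→∞ (subcutaneous injection) = 104.55 + 15.810 = 120.36 µg/mL·hr
F = (AUC_ev/D_ev)/(AUC_iv/D_iv) = (120.36/30)/(403/20) = 4.012/20.15 = 0.1991

F = 0.199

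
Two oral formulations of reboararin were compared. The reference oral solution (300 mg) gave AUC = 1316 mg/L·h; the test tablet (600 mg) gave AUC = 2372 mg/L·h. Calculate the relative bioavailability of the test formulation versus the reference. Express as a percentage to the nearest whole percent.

F_rel = 90%

F_rel = (AUC_test/D_test) / (AUC_ref/D_ref)
      = (2372/600) / (1316/300)
      = 3.95333 / 4.38667 = 0.9012 = 90.12%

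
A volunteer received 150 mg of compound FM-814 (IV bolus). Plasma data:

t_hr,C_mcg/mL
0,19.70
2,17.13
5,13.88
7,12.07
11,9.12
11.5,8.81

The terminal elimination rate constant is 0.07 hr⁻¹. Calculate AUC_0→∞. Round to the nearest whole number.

AUC = 282 mcg/mL·hr

Trapezoidal AUC_0→11.5:
  [0→2]: (19.70+17.13)/2 × 2 = 36.83
  [2→5]: (17.13+13.88)/2 × 3 = 46.515
  [5→7]: (13.88+12.07)/2 × 2 = 25.95
  [7→11]: (12.07+9.12)/2 × 4 = 42.38
  [11→11.5]: (9.12+8.81)/2 × 0.5 = 4.4825
  Sum = 156.1575 mcg/mL·hr
Extrapolated tail: C_last / k_e = 8.81 / 0.07 = 125.857
AUC_0→∞ = 156.1575 + 125.857 = 282.0145 mcg/mL·hr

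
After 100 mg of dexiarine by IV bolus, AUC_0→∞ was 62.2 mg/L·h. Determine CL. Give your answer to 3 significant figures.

CL = 1.61 L/h

CL = Dose_iv / AUC_0→∞
   = 100 / 62.2 = 1.60772 L/h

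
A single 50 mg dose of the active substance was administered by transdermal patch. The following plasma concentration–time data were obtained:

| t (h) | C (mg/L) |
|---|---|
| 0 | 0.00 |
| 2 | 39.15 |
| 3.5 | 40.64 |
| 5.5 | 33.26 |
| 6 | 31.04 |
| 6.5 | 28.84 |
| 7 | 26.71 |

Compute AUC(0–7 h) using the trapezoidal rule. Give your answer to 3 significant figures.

Trapezoidal AUC_0→7:
  [0→2]: (0.00+39.15)/2 × 2 = 39.15
  [2→3.5]: (39.15+40.64)/2 × 1.5 = 59.8425
  [3.5→5.5]: (40.64+33.26)/2 × 2 = 73.9
  [5.5→6]: (33.26+31.04)/2 × 0.5 = 16.075
  [6→6.5]: (31.04+28.84)/2 × 0.5 = 14.97
  [6.5→7]: (28.84+26.71)/2 × 0.5 = 13.8875
  Sum = 217.825 mg/L·h

AUC = 218 mg/L·h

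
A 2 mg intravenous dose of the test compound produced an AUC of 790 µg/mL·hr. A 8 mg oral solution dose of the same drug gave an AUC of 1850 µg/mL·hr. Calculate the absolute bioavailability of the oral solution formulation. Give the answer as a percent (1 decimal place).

F = (AUC_ev / D_ev) / (AUC_iv / D_iv)
  = (1850/8) / (790/2)
  = 231.25 / 395 = 0.5854
  = 58.54%

F = 58.5%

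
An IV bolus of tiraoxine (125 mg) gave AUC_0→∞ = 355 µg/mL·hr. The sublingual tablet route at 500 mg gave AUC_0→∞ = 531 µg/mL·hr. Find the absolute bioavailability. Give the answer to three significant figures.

F = 0.374

F = (AUC_ev / D_ev) / (AUC_iv / D_iv)
  = (531/500) / (355/125)
  = 1.062 / 2.84 = 0.3739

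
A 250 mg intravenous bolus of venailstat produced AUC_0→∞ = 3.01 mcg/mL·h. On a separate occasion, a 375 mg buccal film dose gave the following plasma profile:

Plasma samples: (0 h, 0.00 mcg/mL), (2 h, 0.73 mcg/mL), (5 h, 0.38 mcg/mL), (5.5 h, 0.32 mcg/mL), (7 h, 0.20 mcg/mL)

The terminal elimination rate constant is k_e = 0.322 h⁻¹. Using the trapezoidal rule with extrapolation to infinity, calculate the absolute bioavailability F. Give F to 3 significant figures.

Trapezoidal AUC_0→7 (buccal film):
  [0→2]: (0.00+0.73)/2 × 2 = 0.73
  [2→5]: (0.73+0.38)/2 × 3 = 1.665
  [5→5.5]: (0.38+0.32)/2 × 0.5 = 0.175
  [5.5→7]: (0.32+0.20)/2 × 1.5 = 0.39
  Sum = 2.96 mcg/mL·h
Tail: C_last/k_e = 0.20/0.322 = 0.621
AUC_0→∞ (buccal film) = 2.96 + 0.621 = 3.581 mcg/mL·h
F = (AUC_ev/D_ev)/(AUC_iv/D_iv) = (3.581/375)/(3.01/250) = 0.00954933/0.01204 = 0.7931

F = 0.793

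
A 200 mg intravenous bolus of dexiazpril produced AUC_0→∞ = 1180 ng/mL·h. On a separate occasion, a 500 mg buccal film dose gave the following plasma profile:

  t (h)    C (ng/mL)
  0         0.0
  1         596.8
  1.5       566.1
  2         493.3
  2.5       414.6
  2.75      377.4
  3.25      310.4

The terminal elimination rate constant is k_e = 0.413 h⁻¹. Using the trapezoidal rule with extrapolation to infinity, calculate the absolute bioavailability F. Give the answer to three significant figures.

Trapezoidal AUC_0→3.25 (buccal film):
  [0→1]: (0.0+596.8)/2 × 1 = 298.4
  [1→1.5]: (596.8+566.1)/2 × 0.5 = 290.725
  [1.5→2]: (566.1+493.3)/2 × 0.5 = 264.85
  [2→2.5]: (493.3+414.6)/2 × 0.5 = 226.975
  [2.5→2.75]: (414.6+377.4)/2 × 0.25 = 99.0
  [2.75→3.25]: (377.4+310.4)/2 × 0.5 = 171.95
  Sum = 1351.9 ng/mL·h
Tail: C_last/k_e = 310.4/0.413 = 751.574
AUC_0→∞ (buccal film) = 1351.9 + 751.574 = 2103.474 ng/mL·h
F = (AUC_ev/D_ev)/(AUC_iv/D_iv) = (2103.474/500)/(1180/200) = 4.206948/5.9 = 0.7130

F = 0.713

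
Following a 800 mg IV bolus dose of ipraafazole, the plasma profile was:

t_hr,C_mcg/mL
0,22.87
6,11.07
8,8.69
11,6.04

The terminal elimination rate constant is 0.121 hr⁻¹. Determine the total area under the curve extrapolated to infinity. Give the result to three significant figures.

Trapezoidal AUC_0→11:
  [0→6]: (22.87+11.07)/2 × 6 = 101.82
  [6→8]: (11.07+8.69)/2 × 2 = 19.76
  [8→11]: (8.69+6.04)/2 × 3 = 22.095
  Sum = 143.675 mcg/mL·hr
Extrapolated tail: C_last / k_e = 6.04 / 0.121 = 49.917
AUC_0→∞ = 143.675 + 49.917 = 193.592 mcg/mL·hr

AUC = 194 mcg/mL·hr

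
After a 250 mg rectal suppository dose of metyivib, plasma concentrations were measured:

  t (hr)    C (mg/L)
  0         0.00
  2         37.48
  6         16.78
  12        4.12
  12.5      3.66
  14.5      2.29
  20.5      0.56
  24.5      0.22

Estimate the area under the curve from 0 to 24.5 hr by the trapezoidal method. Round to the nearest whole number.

Trapezoidal AUC_0→24.5:
  [0→2]: (0.00+37.48)/2 × 2 = 37.48
  [2→6]: (37.48+16.78)/2 × 4 = 108.52
  [6→12]: (16.78+4.12)/2 × 6 = 62.7
  [12→12.5]: (4.12+3.66)/2 × 0.5 = 1.945
  [12.5→14.5]: (3.66+2.29)/2 × 2 = 5.95
  [14.5→20.5]: (2.29+0.56)/2 × 6 = 8.55
  [20.5→24.5]: (0.56+0.22)/2 × 4 = 1.56
  Sum = 226.705 mg/L·hr

AUC = 227 mg/L·hr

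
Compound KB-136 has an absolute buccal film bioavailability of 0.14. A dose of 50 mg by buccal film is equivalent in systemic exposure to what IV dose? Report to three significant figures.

D_iv = 7.00 mg

Systemic exposure from an extravascular dose = F × D_ev, so the equivalent IV dose is F × D_ev.
D_iv = F × D_ev = 0.14 × 50 = 7 mg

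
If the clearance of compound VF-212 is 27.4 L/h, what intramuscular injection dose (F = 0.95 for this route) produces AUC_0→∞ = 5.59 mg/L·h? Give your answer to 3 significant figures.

Dose = CL × AUC_0→∞ / F
     = 27.4 × 5.59 / 0.95 = 161.227 mg

Dose = 161 mg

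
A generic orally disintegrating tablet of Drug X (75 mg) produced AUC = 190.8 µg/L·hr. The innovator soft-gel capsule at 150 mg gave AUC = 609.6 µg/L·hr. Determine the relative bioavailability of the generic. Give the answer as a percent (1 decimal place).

F_rel = (AUC_test/D_test) / (AUC_ref/D_ref)
      = (190.8/75) / (609.6/150)
      = 2.544 / 4.064 = 0.6260 = 62.60%

F_rel = 62.6%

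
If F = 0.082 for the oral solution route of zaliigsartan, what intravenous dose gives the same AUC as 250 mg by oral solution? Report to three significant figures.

D_iv = 20.5 mg

Systemic exposure from an extravascular dose = F × D_ev, so the equivalent IV dose is F × D_ev.
D_iv = F × D_ev = 0.082 × 250 = 20.5 mg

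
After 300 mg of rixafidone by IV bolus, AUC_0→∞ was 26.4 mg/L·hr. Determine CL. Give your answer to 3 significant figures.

CL = 11.4 L/hr

CL = Dose_iv / AUC_0→∞
   = 300 / 26.4 = 11.3636 L/hr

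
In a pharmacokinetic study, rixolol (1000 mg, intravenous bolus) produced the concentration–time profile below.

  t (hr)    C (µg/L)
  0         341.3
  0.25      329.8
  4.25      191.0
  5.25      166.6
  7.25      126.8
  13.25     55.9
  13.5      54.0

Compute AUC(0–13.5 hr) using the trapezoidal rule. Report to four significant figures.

AUC = 2160 µg/L·hr

Trapezoidal AUC_0→13.5:
  [0→0.25]: (341.3+329.8)/2 × 0.25 = 83.8875
  [0.25→4.25]: (329.8+191.0)/2 × 4 = 1041.6
  [4.25→5.25]: (191.0+166.6)/2 × 1 = 178.8
  [5.25→7.25]: (166.6+126.8)/2 × 2 = 293.4
  [7.25→13.25]: (126.8+55.9)/2 × 6 = 548.1
  [13.25→13.5]: (55.9+54.0)/2 × 0.25 = 13.7375
  Sum = 2159.525 µg/L·hr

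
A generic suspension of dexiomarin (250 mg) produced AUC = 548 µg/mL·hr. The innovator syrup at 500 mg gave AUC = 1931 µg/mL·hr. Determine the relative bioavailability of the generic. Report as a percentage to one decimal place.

F_rel = (AUC_test/D_test) / (AUC_ref/D_ref)
      = (548/250) / (1931/500)
      = 2.192 / 3.862 = 0.5676 = 56.76%

F_rel = 56.8%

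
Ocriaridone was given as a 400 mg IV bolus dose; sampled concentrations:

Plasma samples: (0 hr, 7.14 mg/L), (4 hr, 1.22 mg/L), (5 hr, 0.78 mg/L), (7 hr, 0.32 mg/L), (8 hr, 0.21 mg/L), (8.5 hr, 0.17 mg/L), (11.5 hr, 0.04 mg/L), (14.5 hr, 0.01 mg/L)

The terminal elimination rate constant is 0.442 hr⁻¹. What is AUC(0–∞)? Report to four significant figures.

Trapezoidal AUC_0→14.5:
  [0→4]: (7.14+1.22)/2 × 4 = 16.72
  [4→5]: (1.22+0.78)/2 × 1 = 1.0
  [5→7]: (0.78+0.32)/2 × 2 = 1.1
  [7→8]: (0.32+0.21)/2 × 1 = 0.265
  [8→8.5]: (0.21+0.17)/2 × 0.5 = 0.095
  [8.5→11.5]: (0.17+0.04)/2 × 3 = 0.315
  [11.5→14.5]: (0.04+0.01)/2 × 3 = 0.075
  Sum = 19.57 mg/L·hr
Extrapolated tail: C_last / k_e = 0.01 / 0.442 = 0.023
AUC_0→∞ = 19.57 + 0.023 = 19.593 mg/L·hr

AUC = 19.59 mg/L·hr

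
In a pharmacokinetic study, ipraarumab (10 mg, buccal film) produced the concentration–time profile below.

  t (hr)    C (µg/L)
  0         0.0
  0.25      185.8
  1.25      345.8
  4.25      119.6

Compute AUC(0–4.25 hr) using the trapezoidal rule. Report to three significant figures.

AUC = 987 µg/L·hr

Trapezoidal AUC_0→4.25:
  [0→0.25]: (0.0+185.8)/2 × 0.25 = 23.225
  [0.25→1.25]: (185.8+345.8)/2 × 1 = 265.8
  [1.25→4.25]: (345.8+119.6)/2 × 3 = 698.1
  Sum = 987.125 µg/L·hr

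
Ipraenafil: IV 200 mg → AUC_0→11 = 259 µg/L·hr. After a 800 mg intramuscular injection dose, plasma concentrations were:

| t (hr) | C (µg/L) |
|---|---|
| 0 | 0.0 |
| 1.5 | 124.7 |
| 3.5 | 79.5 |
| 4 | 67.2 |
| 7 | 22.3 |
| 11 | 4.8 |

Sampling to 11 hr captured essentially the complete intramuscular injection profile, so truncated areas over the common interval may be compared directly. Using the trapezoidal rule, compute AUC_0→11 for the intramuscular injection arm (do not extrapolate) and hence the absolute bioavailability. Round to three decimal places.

F = 0.505

Trapezoidal AUC_0→11 (intramuscular injection):
  [0→1.5]: (0.0+124.7)/2 × 1.5 = 93.525
  [1.5→3.5]: (124.7+79.5)/2 × 2 = 204.2
  [3.5→4]: (79.5+67.2)/2 × 0.5 = 36.675
  [4→7]: (67.2+22.3)/2 × 3 = 134.25
  [7→11]: (22.3+4.8)/2 × 4 = 54.2
  Sum = 522.85 µg/L·hr
F = (AUC_ev/D_ev)/(AUC_iv/D_iv) = (522.85/800)/(259/200) = 0.6535625/1.295 = 0.5047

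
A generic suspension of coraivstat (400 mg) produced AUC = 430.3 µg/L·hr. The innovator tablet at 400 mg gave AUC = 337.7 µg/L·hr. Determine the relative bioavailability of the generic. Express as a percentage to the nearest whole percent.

F_rel = 127%

F_rel = (AUC_test/D_test) / (AUC_ref/D_ref)
      = (430.3/400) / (337.7/400)
      = 1.07575 / 0.84425 = 1.2742 = 127.42%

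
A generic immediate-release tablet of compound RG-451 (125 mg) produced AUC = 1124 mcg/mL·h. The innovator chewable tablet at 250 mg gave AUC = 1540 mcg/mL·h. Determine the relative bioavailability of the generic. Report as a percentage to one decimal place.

F_rel = 146.0%

F_rel = (AUC_test/D_test) / (AUC_ref/D_ref)
      = (1124/125) / (1540/250)
      = 8.992 / 6.16 = 1.4597 = 145.97%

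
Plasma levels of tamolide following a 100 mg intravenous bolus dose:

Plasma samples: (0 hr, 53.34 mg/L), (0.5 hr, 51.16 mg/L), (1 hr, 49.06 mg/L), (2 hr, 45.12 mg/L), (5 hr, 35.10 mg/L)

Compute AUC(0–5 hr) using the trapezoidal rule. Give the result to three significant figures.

AUC = 219 mg/L·hr

Trapezoidal AUC_0→5:
  [0→0.5]: (53.34+51.16)/2 × 0.5 = 26.125
  [0.5→1]: (51.16+49.06)/2 × 0.5 = 25.055
  [1→2]: (49.06+45.12)/2 × 1 = 47.09
  [2→5]: (45.12+35.10)/2 × 3 = 120.33
  Sum = 218.6 mg/L·hr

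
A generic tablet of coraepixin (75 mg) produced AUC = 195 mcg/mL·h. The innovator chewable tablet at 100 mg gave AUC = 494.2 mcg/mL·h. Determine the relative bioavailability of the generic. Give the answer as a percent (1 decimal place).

F_rel = 52.6%

F_rel = (AUC_test/D_test) / (AUC_ref/D_ref)
      = (195/75) / (494.2/100)
      = 2.6 / 4.942 = 0.5261 = 52.61%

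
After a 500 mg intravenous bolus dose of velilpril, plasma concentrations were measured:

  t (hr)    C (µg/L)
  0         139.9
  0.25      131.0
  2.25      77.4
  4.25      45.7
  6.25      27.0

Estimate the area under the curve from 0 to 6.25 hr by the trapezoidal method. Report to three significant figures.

AUC = 438 µg/L·hr

Trapezoidal AUC_0→6.25:
  [0→0.25]: (139.9+131.0)/2 × 0.25 = 33.8625
  [0.25→2.25]: (131.0+77.4)/2 × 2 = 208.4
  [2.25→4.25]: (77.4+45.7)/2 × 2 = 123.1
  [4.25→6.25]: (45.7+27.0)/2 × 2 = 72.7
  Sum = 438.0625 µg/L·hr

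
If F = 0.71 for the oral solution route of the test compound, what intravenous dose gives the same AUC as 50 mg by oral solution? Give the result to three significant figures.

D_iv = 35.5 mg

Systemic exposure from an extravascular dose = F × D_ev, so the equivalent IV dose is F × D_ev.
D_iv = F × D_ev = 0.71 × 50 = 35.5 mg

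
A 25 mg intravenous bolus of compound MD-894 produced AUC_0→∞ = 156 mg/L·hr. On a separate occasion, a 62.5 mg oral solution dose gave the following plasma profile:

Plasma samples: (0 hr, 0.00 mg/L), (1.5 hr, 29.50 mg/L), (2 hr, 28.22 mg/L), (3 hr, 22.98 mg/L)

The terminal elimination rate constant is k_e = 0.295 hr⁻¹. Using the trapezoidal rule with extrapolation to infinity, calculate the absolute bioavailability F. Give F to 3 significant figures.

F = 0.359

Trapezoidal AUC_0→3 (oral solution):
  [0→1.5]: (0.00+29.50)/2 × 1.5 = 22.125
  [1.5→2]: (29.50+28.22)/2 × 0.5 = 14.43
  [2→3]: (28.22+22.98)/2 × 1 = 25.6
  Sum = 62.155 mg/L·hr
Tail: C_last/k_e = 22.98/0.295 = 77.898
AUC_0→∞ (oral solution) = 62.155 + 77.898 = 140.053 mg/L·hr
F = (AUC_ev/D_ev)/(AUC_iv/D_iv) = (140.053/62.5)/(156/25) = 2.240848/6.24 = 0.3591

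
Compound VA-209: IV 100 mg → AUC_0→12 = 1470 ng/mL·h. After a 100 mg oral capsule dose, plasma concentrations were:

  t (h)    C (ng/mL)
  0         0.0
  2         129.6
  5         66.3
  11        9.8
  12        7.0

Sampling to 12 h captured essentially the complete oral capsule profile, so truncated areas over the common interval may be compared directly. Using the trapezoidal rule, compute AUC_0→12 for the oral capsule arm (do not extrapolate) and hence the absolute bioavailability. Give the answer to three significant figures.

Trapezoidal AUC_0→12 (oral capsule):
  [0→2]: (0.0+129.6)/2 × 2 = 129.6
  [2→5]: (129.6+66.3)/2 × 3 = 293.85
  [5→11]: (66.3+9.8)/2 × 6 = 228.3
  [11→12]: (9.8+7.0)/2 × 1 = 8.4
  Sum = 660.15 ng/mL·h
F = (AUC_ev/D_ev)/(AUC_iv/D_iv) = (660.15/100)/(1470/100) = 6.6015/14.7 = 0.4491

F = 0.449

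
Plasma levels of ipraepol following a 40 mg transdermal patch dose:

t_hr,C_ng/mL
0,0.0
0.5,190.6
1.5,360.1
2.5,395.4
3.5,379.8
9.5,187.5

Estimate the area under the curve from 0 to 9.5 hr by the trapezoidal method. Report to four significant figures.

AUC = 2790 ng/mL·hr

Trapezoidal AUC_0→9.5:
  [0→0.5]: (0.0+190.6)/2 × 0.5 = 47.65
  [0.5→1.5]: (190.6+360.1)/2 × 1 = 275.35
  [1.5→2.5]: (360.1+395.4)/2 × 1 = 377.75
  [2.5→3.5]: (395.4+379.8)/2 × 1 = 387.6
  [3.5→9.5]: (379.8+187.5)/2 × 6 = 1701.9
  Sum = 2790.25 ng/mL·hr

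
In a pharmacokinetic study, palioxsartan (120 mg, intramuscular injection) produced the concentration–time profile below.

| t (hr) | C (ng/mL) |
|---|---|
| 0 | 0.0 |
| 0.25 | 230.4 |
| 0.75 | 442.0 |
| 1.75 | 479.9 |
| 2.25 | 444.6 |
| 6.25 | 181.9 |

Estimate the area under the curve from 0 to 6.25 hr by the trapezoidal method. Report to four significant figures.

Trapezoidal AUC_0→6.25:
  [0→0.25]: (0.0+230.4)/2 × 0.25 = 28.8
  [0.25→0.75]: (230.4+442.0)/2 × 0.5 = 168.1
  [0.75→1.75]: (442.0+479.9)/2 × 1 = 460.95
  [1.75→2.25]: (479.9+444.6)/2 × 0.5 = 231.125
  [2.25→6.25]: (444.6+181.9)/2 × 4 = 1253.0
  Sum = 2141.975 ng/mL·hr

AUC = 2142 ng/mL·hr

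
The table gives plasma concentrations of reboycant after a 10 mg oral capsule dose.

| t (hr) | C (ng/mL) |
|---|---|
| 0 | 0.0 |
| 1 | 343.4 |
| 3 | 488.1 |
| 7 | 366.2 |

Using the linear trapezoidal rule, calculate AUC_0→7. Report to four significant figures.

Trapezoidal AUC_0→7:
  [0→1]: (0.0+343.4)/2 × 1 = 171.7
  [1→3]: (343.4+488.1)/2 × 2 = 831.5
  [3→7]: (488.1+366.2)/2 × 4 = 1708.6
  Sum = 2711.8 ng/mL·hr

AUC = 2712 ng/mL·hr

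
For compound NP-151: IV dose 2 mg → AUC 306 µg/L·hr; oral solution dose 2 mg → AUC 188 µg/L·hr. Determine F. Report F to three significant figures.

F = (AUC_ev / D_ev) / (AUC_iv / D_iv)
  = (188/2) / (306/2)
  = 94 / 153 = 0.6144

F = 0.614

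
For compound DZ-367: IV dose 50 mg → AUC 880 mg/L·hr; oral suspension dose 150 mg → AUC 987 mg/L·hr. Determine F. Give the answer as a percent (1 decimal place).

F = 37.4%

F = (AUC_ev / D_ev) / (AUC_iv / D_iv)
  = (987/150) / (880/50)
  = 6.58 / 17.6 = 0.3739
  = 37.39%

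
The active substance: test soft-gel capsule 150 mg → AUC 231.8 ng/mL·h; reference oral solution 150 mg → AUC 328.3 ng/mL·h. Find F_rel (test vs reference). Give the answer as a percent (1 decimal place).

F_rel = 70.6%

F_rel = (AUC_test/D_test) / (AUC_ref/D_ref)
      = (231.8/150) / (328.3/150)
      = 1.54533 / 2.18867 = 0.7061 = 70.61%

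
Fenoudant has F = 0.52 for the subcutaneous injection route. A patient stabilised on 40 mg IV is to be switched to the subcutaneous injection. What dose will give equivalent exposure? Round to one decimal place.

D_subcutaneous = 76.9 mg

For equal systemic exposure: F × D_ev = D_iv
D_ev = D_iv / F = 40 / 0.52 = 76.9231 mg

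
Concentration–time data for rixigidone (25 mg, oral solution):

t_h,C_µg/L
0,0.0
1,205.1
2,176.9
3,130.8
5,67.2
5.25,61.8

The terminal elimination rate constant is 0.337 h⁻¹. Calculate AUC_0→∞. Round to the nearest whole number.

Trapezoidal AUC_0→5.25:
  [0→1]: (0.0+205.1)/2 × 1 = 102.55
  [1→2]: (205.1+176.9)/2 × 1 = 191.0
  [2→3]: (176.9+130.8)/2 × 1 = 153.85
  [3→5]: (130.8+67.2)/2 × 2 = 198.0
  [5→5.25]: (67.2+61.8)/2 × 0.25 = 16.125
  Sum = 661.525 µg/L·h
Extrapolated tail: C_last / k_e = 61.8 / 0.337 = 183.383
AUC_0→∞ = 661.525 + 183.383 = 844.908 µg/L·h

AUC = 845 µg/L·h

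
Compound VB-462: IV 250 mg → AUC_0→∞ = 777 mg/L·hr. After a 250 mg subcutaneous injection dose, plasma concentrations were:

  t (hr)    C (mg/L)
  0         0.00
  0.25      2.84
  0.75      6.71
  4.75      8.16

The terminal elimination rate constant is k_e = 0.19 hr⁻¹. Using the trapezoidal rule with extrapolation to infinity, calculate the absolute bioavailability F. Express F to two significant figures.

F = 0.097

Trapezoidal AUC_0→4.75 (subcutaneous injection):
  [0→0.25]: (0.00+2.84)/2 × 0.25 = 0.355
  [0.25→0.75]: (2.84+6.71)/2 × 0.5 = 2.3875
  [0.75→4.75]: (6.71+8.16)/2 × 4 = 29.74
  Sum = 32.4825 mg/L·hr
Tail: C_last/k_e = 8.16/0.19 = 42.947
AUC_0→∞ (subcutaneous injection) = 32.4825 + 42.947 = 75.4295 mg/L·hr
F = (AUC_ev/D_ev)/(AUC_iv/D_iv) = (75.4295/250)/(777/250) = 0.301718/3.108 = 0.0971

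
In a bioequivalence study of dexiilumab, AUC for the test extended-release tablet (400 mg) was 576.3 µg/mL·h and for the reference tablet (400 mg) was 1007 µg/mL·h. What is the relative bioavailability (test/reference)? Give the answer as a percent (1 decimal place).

F_rel = (AUC_test/D_test) / (AUC_ref/D_ref)
      = (576.3/400) / (1007/400)
      = 1.44075 / 2.5175 = 0.5723 = 57.23%

F_rel = 57.2%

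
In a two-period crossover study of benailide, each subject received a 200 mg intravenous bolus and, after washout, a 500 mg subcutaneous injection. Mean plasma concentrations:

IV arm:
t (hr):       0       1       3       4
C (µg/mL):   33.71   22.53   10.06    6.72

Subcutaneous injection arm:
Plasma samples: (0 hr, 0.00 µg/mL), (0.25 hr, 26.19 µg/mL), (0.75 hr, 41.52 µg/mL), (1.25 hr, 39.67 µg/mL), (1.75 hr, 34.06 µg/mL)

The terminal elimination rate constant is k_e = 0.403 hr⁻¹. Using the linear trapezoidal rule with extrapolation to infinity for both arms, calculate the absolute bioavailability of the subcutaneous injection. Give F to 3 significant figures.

F = 0.669

Trapezoidal AUC_0→4 (IV):
  [0→1]: (33.71+22.53)/2 × 1 = 28.12
  [1→3]: (22.53+10.06)/2 × 2 = 32.59
  [3→4]: (10.06+6.72)/2 × 1 = 8.39
  Sum = 69.1 µg/mL·hr
IV tail: 6.72/0.403 = 16.675; AUC_iv,0→∞ = 69.1 + 16.675 = 85.775 µg/mL·hr
Trapezoidal AUC_0→1.75 (subcutaneous injection):
  [0→0.25]: (0.00+26.19)/2 × 0.25 = 3.27375
  [0.25→0.75]: (26.19+41.52)/2 × 0.5 = 16.9275
  [0.75→1.25]: (41.52+39.67)/2 × 0.5 = 20.2975
  [1.25→1.75]: (39.67+34.06)/2 × 0.5 = 18.4325
  Sum = 58.93125 µg/mL·hr
subcutaneous injection tail: 34.06/0.403 = 84.516; AUC_ev,0→∞ = 58.93125 + 84.516 = 143.44725 µg/mL·hr
F = (AUC_ev/D_ev)/(AUC_iv/D_iv) = (143.44725/500)/(85.775/200) = 0.2868945/0.428875 = 0.6689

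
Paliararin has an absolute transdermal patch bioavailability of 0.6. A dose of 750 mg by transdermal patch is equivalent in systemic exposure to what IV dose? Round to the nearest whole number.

D_iv = 450 mg

Systemic exposure from an extravascular dose = F × D_ev, so the equivalent IV dose is F × D_ev.
D_iv = F × D_ev = 0.6 × 750 = 450 mg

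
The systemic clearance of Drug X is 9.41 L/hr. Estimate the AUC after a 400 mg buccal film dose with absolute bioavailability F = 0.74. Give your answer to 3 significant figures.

AUC = 31.5 mg/L·hr

AUC_0→∞ = F × Dose / CL
        = 0.74 × 400 / 9.41 = 31.4559 mg/L·hr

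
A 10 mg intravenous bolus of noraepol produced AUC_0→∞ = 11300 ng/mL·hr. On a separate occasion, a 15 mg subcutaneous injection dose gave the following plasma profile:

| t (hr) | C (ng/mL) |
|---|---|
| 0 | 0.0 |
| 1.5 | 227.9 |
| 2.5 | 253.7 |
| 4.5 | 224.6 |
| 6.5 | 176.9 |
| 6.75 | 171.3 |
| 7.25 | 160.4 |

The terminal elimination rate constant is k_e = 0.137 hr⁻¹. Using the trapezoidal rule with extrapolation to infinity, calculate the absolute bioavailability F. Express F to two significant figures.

Trapezoidal AUC_0→7.25 (subcutaneous injection):
  [0→1.5]: (0.0+227.9)/2 × 1.5 = 170.925
  [1.5→2.5]: (227.9+253.7)/2 × 1 = 240.8
  [2.5→4.5]: (253.7+224.6)/2 × 2 = 478.3
  [4.5→6.5]: (224.6+176.9)/2 × 2 = 401.5
  [6.5→6.75]: (176.9+171.3)/2 × 0.25 = 43.525
  [6.75→7.25]: (171.3+160.4)/2 × 0.5 = 82.925
  Sum = 1417.975 ng/mL·hr
Tail: C_last/k_e = 160.4/0.137 = 1170.803
AUC_0→∞ (subcutaneous injection) = 1417.975 + 1170.803 = 2588.778 ng/mL·hr
F = (AUC_ev/D_ev)/(AUC_iv/D_iv) = (2588.778/15)/(11300/10) = 172.5852/1130 = 0.1527

F = 0.15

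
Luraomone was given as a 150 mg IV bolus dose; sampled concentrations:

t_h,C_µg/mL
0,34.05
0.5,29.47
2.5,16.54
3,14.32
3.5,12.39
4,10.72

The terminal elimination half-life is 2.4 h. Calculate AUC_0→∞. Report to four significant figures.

AUC = 119.2 µg/mL·h

Trapezoidal AUC_0→4:
  [0→0.5]: (34.05+29.47)/2 × 0.5 = 15.88
  [0.5→2.5]: (29.47+16.54)/2 × 2 = 46.01
  [2.5→3]: (16.54+14.32)/2 × 0.5 = 7.715
  [3→3.5]: (14.32+12.39)/2 × 0.5 = 6.6775
  [3.5→4]: (12.39+10.72)/2 × 0.5 = 5.7775
  Sum = 82.06 µg/mL·h
k_e = ln2 / t½ = 0.693147 / 2.4 = 0.2888 h^-1
Extrapolated tail: C_last / k_e = 10.72 / 0.2888 = 37.119
AUC_0→∞ = 82.06 + 37.119 = 119.179 µg/mL·h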